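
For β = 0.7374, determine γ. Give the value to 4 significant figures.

γ ≈ 1.480

γ = 1/√(1 − β²) = 1/√(1 − 0.7374²) = 1/√(0.456241) = 1.480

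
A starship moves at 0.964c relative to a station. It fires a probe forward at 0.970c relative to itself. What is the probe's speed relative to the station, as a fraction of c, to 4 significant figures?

u ≈ 0.9994c

Relativistic velocity addition: u = (u' + v)/(1 + u'v/c²)
= (0.970 + 0.964)/(1 + 0.970×0.964) = 1.934/1.93508 = 0.9994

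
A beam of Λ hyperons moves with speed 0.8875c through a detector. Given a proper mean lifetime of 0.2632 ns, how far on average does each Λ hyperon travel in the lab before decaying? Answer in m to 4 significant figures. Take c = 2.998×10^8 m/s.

γ = 1/√(1 − 0.8875²) = 2.17010
Dilated lifetime: Δt = γτ₀ = 2.17010 × 0.2632 ns = 0.571171 ns
d = vΔt = 0.8875c × 0.571171 ns = 2.66072×10^8 m/s × 5.71171×10^-10 s = 0.1520 m

d ≈ 0.1520 m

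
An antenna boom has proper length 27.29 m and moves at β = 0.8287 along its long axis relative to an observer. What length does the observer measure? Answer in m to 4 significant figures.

γ = 1/√(1 − 0.8287²) = 1.78669
Length contraction: L = L₀/γ = 27.29/1.78669 = 15.27 m

L ≈ 15.27 m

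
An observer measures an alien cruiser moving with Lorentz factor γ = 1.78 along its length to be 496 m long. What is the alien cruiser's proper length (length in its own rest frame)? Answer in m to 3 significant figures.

L₀ ≈ 883 m

γ = 1.78 (given)
L₀ = γL = 1.78 × 496 = 883 m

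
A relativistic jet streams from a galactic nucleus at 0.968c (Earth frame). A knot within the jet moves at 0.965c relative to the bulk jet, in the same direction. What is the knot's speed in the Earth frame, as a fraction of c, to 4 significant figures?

u ≈ 0.9994c

Relativistic velocity addition: u = (u' + v)/(1 + u'v/c²)
= (0.965 + 0.968)/(1 + 0.965×0.968) = 1.933/1.93412 = 0.9994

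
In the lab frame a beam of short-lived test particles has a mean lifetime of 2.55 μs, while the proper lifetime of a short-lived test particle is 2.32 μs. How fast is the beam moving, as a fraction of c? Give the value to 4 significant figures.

β ≈ 0.4150

γ = Δt/τ₀ = 2.55/2.32 = 1.09914
β = √(1 − 1/γ²) = √(1 − 1/1.09914²) = 0.4150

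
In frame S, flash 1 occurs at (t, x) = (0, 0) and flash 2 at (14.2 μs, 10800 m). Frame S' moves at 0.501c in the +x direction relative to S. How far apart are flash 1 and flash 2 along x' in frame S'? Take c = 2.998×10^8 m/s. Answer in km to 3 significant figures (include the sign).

Δx' ≈ 10.0 km

γ = 1/√(1 − 0.501²) = 1.1555
Δx' = γ(Δx − vΔt) = 1.1555 × (10800 m − 0.501×(2.998×10^8 m/s)×14.2×10^-6 s)
= 1.1555 × (8667.2 m) = 10.0 km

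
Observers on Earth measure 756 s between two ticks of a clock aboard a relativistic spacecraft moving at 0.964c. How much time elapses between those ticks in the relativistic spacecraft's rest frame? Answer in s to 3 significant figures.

τ₀ ≈ 201 s

γ = 1/√(1 − 0.964²) = 3.7608
Proper time: τ₀ = Δt/γ = 756/3.7608 = 201 s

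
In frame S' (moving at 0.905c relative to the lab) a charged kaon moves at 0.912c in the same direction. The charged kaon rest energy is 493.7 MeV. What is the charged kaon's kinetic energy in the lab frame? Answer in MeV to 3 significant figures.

K ≈ 4670 MeV

u_lab = (0.912 + 0.905)/(1 + 0.912×0.905) = 0.995420
γ = 1/√(1 − 0.995420²) = 10.461
K = (γ − 1)m₀c² = (10.461 − 1) × 493.7 = 9.4605 × 493.7 = 4670 MeV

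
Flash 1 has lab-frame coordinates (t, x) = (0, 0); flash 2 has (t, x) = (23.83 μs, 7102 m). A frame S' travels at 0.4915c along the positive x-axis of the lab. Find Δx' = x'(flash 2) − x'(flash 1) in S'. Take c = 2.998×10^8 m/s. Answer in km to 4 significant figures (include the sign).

Δx' ≈ 4.123 km

γ = 1/√(1 − 0.4915²) = 1.14827
Δx' = γ(Δx − vΔt) = 1.14827 × (7102 m − 0.4915×(2.998×10^8 m/s)×23.83×10^-6 s)
= 1.14827 × (3590.61 m) = 4.123 km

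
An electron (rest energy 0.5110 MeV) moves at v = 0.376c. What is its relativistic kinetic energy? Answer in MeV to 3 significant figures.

γ = 1/√(1 − 0.376²) = 1.0792
K = (γ − 1)m₀c² = (1.0792 − 1) × 0.5110 MeV = 0.079191 × 0.5110 MeV = 0.0405 MeV

K ≈ 0.0405 MeV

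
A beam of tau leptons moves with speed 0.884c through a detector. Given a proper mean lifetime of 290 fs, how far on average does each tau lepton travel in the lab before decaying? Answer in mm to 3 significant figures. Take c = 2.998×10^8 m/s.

d ≈ 0.164 mm

γ = 1/√(1 − 0.884²) = 2.1391
Dilated lifetime: Δt = γτ₀ = 2.1391 × 290 fs = 620.34 fs
d = vΔt = 0.884c × 620.34 fs = 2.6502×10^8 m/s × 6.2034×10^-13 s = 0.164 mm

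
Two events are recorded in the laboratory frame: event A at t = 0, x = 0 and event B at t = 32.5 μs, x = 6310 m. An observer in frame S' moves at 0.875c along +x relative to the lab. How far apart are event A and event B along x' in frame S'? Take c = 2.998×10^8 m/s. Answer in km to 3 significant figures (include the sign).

Δx' ≈ -4.58 km

γ = 1/√(1 − 0.875²) = 2.0656
Δx' = γ(Δx − vΔt) = 2.0656 × (6310 m − 0.875×(2.998×10^8 m/s)×32.5×10^-6 s)
= 2.0656 × (-2215.6 m) = -4.58 km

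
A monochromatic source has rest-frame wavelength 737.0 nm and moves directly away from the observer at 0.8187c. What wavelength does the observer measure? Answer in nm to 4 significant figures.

Relativistic Doppler: λ_obs = λ_src √((1+β)/(1−β))
= 737.0 × √(1.81870/0.181300) = 737.0 × 3.16724 = 2334 nm

λ_obs ≈ 2334 nm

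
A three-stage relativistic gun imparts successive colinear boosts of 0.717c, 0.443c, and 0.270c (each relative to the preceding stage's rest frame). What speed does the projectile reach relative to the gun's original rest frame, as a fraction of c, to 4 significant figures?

u ≈ 0.9294c

Compose boost 2: (0.443 + 0.717)/(1 + 0.443×0.717) = 1.160/1.31763 = 0.880368
Compose boost 3: (0.270 + 0.880368)/(1 + 0.270×0.880368) = 1.15037/1.23770 = 0.9294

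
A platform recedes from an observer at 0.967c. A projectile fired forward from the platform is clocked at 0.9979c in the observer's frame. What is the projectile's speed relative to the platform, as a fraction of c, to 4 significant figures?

Inverse velocity addition: u' = (u − v)/(1 − uv/c²)
= (0.9979 − 0.967)/(1 − 0.9979×0.967) = 0.03090/0.0350307 = 0.8821

u' ≈ 0.8821c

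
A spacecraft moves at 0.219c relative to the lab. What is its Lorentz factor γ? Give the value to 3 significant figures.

γ ≈ 1.02

γ = 1/√(1 − β²) = 1/√(1 − 0.219²) = 1/√(0.95204) = 1.02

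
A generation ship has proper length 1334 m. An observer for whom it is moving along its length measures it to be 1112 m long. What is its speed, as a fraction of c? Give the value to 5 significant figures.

β ≈ 0.55239

γ = L₀/L = 1334/1112 = 1.199640
β = √(1 − 1/γ²) = 0.55239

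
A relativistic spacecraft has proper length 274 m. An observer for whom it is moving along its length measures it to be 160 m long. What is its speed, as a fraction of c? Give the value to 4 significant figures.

β ≈ 0.8118

γ = L₀/L = 274/160 = 1.71250
β = √(1 − 1/γ²) = 0.8118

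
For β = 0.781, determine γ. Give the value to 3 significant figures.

γ = 1/√(1 − β²) = 1/√(1 − 0.781²) = 1/√(0.39004) = 1.60

γ ≈ 1.60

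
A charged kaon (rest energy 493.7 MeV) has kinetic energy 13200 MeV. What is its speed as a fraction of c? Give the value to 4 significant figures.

β ≈ 0.9993

γ = 1 + K/(m₀c²) = 1 + 13200/493.7 = 27.7369
β = √(1 − 1/γ²) = 0.9993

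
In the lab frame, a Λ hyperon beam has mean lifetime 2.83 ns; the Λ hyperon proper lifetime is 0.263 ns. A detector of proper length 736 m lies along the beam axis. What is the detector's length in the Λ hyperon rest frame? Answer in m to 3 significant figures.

L ≈ 68.4 m

Time dilation ⇒ γ = Δt/τ₀ = 2.83/0.263 = 10.760
Length contraction: L = L₀/γ = 736/10.760 = 68.4 m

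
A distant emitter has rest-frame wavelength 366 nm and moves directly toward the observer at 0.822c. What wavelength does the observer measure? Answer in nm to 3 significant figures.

Relativistic Doppler: λ_obs = λ_src √((1−β)/(1+β))
= 366 × √(0.17800/1.8220) = 366 × 0.31256 = 114 nm

λ_obs ≈ 114 nm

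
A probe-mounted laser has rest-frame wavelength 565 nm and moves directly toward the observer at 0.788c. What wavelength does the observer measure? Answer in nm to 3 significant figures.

Relativistic Doppler: λ_obs = λ_src √((1−β)/(1+β))
= 565 × √(0.21200/1.7880) = 565 × 0.34434 = 195 nm

λ_obs ≈ 195 nm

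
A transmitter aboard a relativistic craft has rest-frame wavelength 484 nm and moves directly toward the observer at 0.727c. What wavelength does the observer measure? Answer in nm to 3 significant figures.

Relativistic Doppler: λ_obs = λ_src √((1−β)/(1+β))
= 484 × √(0.27300/1.7270) = 484 × 0.39759 = 192 nm

λ_obs ≈ 192 nm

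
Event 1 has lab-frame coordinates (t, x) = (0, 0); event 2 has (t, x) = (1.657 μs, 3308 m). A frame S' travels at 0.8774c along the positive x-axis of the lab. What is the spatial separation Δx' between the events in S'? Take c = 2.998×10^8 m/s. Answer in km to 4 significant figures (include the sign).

Δx' ≈ 5.987 km

γ = 1/√(1 − 0.8774²) = 2.08438
Δx' = γ(Δx − vΔt) = 2.08438 × (3308 m − 0.8774×(2.998×10^8 m/s)×1.657×10^-6 s)
= 2.08438 × (2872.14 m) = 5.987 km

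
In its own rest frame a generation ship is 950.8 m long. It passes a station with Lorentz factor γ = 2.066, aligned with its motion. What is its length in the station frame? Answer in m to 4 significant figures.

γ = 2.066 (given)
Length contraction: L = L₀/γ = 950.8/2.066 = 460.2 m

L ≈ 460.2 m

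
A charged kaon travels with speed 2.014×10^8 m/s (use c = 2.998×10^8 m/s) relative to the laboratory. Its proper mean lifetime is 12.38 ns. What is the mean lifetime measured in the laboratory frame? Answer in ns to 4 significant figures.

Δt ≈ 16.71 ns

β = v/c = 2.014×10^8 / 2.998×10^8 = 0.671781
γ = 1/√(1 − 0.671781²) = 1.34998
Time dilation: Δt = γτ₀ = 1.34998 × 12.38 ns = 16.71 ns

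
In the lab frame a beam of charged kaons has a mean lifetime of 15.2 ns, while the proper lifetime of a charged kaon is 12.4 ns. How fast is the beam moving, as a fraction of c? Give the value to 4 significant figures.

γ = Δt/τ₀ = 15.2/12.4 = 1.22581
β = √(1 − 1/γ²) = √(1 − 1/1.22581²) = 0.5783

β ≈ 0.5783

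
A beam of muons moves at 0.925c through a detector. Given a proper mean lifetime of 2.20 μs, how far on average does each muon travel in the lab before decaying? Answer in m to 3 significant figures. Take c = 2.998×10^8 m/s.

γ = 1/√(1 − 0.925²) = 2.6318
Dilated lifetime: Δt = γτ₀ = 2.6318 × 2.20 μs = 5.7900 μs
d = vΔt = 0.925c × 5.7900 μs = 2.7732×10^8 m/s × 5.7900×10^-6 s = 1610 m

d ≈ 1610 m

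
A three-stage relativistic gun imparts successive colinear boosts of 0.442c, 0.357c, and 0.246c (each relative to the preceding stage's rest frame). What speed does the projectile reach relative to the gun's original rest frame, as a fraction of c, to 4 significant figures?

Compose boost 2: (0.357 + 0.442)/(1 + 0.357×0.442) = 0.7990/1.15779 = 0.690105
Compose boost 3: (0.246 + 0.690105)/(1 + 0.246×0.690105) = 0.936105/1.16977 = 0.8003

u ≈ 0.8003c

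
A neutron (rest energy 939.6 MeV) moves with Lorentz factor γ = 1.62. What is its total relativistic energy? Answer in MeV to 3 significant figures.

E ≈ 1520 MeV

γ = 1.62 (given)
E = γm₀c² = 1.62 × 939.6 MeV = 1520 MeV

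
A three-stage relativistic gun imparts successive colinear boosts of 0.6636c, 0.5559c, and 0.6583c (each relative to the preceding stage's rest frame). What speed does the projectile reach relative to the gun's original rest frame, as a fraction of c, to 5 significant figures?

Compose boost 2: (0.5559 + 0.6636)/(1 + 0.5559×0.6636) = 1.2195/1.368895 = 0.8908644
Compose boost 3: (0.6583 + 0.8908644)/(1 + 0.6583×0.8908644) = 1.549164/1.586456 = 0.97649

u ≈ 0.97649c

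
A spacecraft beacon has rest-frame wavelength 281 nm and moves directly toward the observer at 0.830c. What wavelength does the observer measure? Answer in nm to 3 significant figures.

λ_obs ≈ 85.6 nm

Relativistic Doppler: λ_obs = λ_src √((1−β)/(1+β))
= 281 × √(0.17000/1.8300) = 281 × 0.30479 = 85.6 nm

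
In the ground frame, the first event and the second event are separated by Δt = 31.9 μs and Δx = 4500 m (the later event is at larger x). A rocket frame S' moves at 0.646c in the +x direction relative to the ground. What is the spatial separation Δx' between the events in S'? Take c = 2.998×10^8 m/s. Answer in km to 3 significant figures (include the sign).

Δx' ≈ -2.20 km

γ = 1/√(1 − 0.646²) = 1.3100
Δx' = γ(Δx − vΔt) = 1.3100 × (4500 m − 0.646×(2.998×10^8 m/s)×31.9×10^-6 s)
= 1.3100 × (-1678.1 m) = -2.20 km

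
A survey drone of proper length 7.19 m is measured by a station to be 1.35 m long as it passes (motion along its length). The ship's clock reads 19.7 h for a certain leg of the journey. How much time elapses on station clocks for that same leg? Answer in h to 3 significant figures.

Δt ≈ 105 h

Length contraction ⇒ γ = L₀/L = 7.19/1.35 = 5.3259
Time dilation: Δt = γτ₀ = 5.3259 × 19.7 h = 105 h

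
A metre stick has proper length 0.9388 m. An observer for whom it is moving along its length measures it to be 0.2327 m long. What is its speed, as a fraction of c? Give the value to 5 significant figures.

γ = L₀/L = 0.9388/0.2327 = 4.034379
β = √(1 − 1/γ²) = 0.96879

β ≈ 0.96879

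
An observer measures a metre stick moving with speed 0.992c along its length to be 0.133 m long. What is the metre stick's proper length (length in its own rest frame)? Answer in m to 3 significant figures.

L₀ ≈ 1.05 m

γ = 1/√(1 − 0.992²) = 7.9216
L₀ = γL = 7.9216 × 0.133 = 1.05 m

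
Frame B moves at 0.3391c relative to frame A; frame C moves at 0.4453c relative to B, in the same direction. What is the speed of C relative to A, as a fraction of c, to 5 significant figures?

Compose boost 2: (0.4453 + 0.3391)/(1 + 0.4453×0.3391) = 0.78440/1.151001 = 0.68149

u ≈ 0.68149c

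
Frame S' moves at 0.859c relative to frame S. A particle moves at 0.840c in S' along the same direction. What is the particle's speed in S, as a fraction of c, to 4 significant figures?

Relativistic velocity addition: u = (u' + v)/(1 + u'v/c²)
= (0.840 + 0.859)/(1 + 0.840×0.859) = 1.699/1.72156 = 0.9869

u ≈ 0.9869c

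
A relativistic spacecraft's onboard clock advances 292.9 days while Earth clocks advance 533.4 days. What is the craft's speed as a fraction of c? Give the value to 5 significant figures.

β ≈ 0.83574

γ = Δt/τ₀ = 533.4/292.9 = 1.821099
β = √(1 − 1/γ²) = √(1 − 1/1.821099²) = 0.83574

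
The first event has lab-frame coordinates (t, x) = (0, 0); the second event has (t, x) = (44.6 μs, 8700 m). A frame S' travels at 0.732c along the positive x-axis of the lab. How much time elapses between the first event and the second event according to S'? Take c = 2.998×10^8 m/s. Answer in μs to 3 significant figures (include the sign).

Δt' ≈ 34.3 μs

γ = 1/√(1 − 0.732²) = 1.4678
Δt' = γ(Δt − vΔx/c²) = 1.4678 × (44.6 μs − 0.732×8700 m / (2.998×10^8 m/s))
= 1.4678 × (23.358 μs) = 34.3 μs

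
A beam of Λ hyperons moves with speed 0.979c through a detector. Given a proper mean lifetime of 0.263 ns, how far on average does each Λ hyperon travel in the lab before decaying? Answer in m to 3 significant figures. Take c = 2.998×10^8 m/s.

d ≈ 0.379 m

γ = 1/√(1 − 0.979²) = 4.9053
Dilated lifetime: Δt = γτ₀ = 4.9053 × 0.263 ns = 1.2901 ns
d = vΔt = 0.979c × 1.2901 ns = 2.9350×10^8 m/s × 1.2901×10^-9 s = 0.379 m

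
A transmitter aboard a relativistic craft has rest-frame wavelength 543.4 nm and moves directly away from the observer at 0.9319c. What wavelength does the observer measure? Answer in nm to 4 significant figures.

λ_obs ≈ 2894 nm

Relativistic Doppler: λ_obs = λ_src √((1+β)/(1−β))
= 543.4 × √(1.93190/0.0681000) = 543.4 × 5.32622 = 2894 nm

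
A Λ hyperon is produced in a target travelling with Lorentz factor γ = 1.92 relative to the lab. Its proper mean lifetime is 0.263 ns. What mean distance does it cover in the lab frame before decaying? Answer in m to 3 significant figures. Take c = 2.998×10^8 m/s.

β = √(1 − 1/γ²) = √(1 − 1/1.92²) = 0.85366
Dilated lifetime: Δt = γτ₀ = 1.92 × 0.263 ns = 0.50496 ns
d = vΔt = 0.85366c × 0.50496 ns = 2.5593×10^8 m/s × 5.0496×10^-10 s = 0.129 m

d ≈ 0.129 m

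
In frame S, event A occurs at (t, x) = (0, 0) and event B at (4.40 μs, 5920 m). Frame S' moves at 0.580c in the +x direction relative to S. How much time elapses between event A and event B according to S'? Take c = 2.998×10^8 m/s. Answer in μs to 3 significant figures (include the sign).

γ = 1/√(1 − 0.580²) = 1.2276
Δt' = γ(Δt − vΔx/c²) = 1.2276 × (4.40 μs − 0.580×5920 m / (2.998×10^8 m/s))
= 1.2276 × (-7.0530 μs) = -8.66 μs

Δt' ≈ -8.66 μs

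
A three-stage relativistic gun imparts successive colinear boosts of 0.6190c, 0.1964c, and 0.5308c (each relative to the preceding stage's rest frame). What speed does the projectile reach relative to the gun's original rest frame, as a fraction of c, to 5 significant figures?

Compose boost 2: (0.1964 + 0.6190)/(1 + 0.1964×0.6190) = 0.81540/1.121572 = 0.7270156
Compose boost 3: (0.5308 + 0.7270156)/(1 + 0.5308×0.7270156) = 1.257816/1.385900 = 0.90758

u ≈ 0.90758c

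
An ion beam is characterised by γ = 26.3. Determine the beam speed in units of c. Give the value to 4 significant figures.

β = √(1 − 1/γ²) = √(1 − 1/26.3²) = √(0.998554) = 0.9993

β ≈ 0.9993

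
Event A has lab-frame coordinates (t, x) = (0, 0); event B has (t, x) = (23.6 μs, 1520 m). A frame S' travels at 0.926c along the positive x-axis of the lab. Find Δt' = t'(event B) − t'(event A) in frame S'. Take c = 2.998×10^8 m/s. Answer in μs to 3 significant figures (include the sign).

Δt' ≈ 50.1 μs

γ = 1/√(1 − 0.926²) = 2.6488
Δt' = γ(Δt − vΔx/c²) = 2.6488 × (23.6 μs − 0.926×1520 m / (2.998×10^8 m/s))
= 2.6488 × (18.905 μs) = 50.1 μs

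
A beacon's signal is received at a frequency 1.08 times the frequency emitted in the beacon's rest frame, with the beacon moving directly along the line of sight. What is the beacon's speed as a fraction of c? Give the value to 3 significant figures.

f_obs/f_src = √((1+β)/(1−β)) = 1.08  ⇒  (1+β)/(1−β) = 1.1664
β = |1 − D²|/(1 + D²) = |1 − 1.1664|/(1 + 1.1664) = 0.0768

β ≈ 0.0768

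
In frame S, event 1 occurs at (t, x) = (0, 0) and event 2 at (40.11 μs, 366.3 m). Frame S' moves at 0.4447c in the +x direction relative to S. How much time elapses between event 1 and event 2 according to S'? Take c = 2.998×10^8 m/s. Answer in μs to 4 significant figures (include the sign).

γ = 1/√(1 − 0.4447²) = 1.11647
Δt' = γ(Δt − vΔx/c²) = 1.11647 × (40.11 μs − 0.4447×366.3 m / (2.998×10^8 m/s))
= 1.11647 × (39.5667 μs) = 44.18 μs

Δt' ≈ 44.18 μs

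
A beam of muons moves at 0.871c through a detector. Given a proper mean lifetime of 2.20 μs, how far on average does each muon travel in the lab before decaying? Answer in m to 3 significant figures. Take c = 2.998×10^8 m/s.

γ = 1/√(1 − 0.871²) = 2.0355
Dilated lifetime: Δt = γτ₀ = 2.0355 × 2.20 μs = 4.4781 μs
d = vΔt = 0.871c × 4.4781 μs = 2.6113×10^8 m/s × 4.4781×10^-6 s = 1170 m

d ≈ 1170 m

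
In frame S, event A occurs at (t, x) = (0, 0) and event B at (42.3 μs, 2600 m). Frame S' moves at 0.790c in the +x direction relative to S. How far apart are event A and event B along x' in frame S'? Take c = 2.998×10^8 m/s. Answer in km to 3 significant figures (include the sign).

γ = 1/√(1 − 0.790²) = 1.6310
Δx' = γ(Δx − vΔt) = 1.6310 × (2600 m − 0.790×(2.998×10^8 m/s)×42.3×10^-6 s)
= 1.6310 × (-7418.4 m) = -12.1 km

Δx' ≈ -12.1 km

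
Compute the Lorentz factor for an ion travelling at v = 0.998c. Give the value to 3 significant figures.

γ = 1/√(1 − β²) = 1/√(1 − 0.998²) = 1/√(0.0039960) = 15.8

γ ≈ 15.8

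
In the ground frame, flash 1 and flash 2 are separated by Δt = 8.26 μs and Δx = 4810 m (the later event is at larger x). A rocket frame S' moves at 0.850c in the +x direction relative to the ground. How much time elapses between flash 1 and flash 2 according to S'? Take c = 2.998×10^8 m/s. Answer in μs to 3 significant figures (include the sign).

Δt' ≈ -10.2 μs

γ = 1/√(1 − 0.850²) = 1.8983
Δt' = γ(Δt − vΔx/c²) = 1.8983 × (8.26 μs − 0.850×4810 m / (2.998×10^8 m/s))
= 1.8983 × (-5.3774 μs) = -10.2 μs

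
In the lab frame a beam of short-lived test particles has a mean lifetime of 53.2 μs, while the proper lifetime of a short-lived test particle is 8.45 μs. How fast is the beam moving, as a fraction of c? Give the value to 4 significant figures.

γ = Δt/τ₀ = 53.2/8.45 = 6.29586
β = √(1 − 1/γ²) = √(1 − 1/6.29586²) = 0.9873

β ≈ 0.9873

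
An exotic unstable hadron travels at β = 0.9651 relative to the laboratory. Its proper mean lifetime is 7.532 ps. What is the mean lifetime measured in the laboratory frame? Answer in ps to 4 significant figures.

γ = 1/√(1 − 0.9651²) = 3.81852
Time dilation: Δt = γτ₀ = 3.81852 × 7.532 ps = 28.76 ps

Δt ≈ 28.76 ps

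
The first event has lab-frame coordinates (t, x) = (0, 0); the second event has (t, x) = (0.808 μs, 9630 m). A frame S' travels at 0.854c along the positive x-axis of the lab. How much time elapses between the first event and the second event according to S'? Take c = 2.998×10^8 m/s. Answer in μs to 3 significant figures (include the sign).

γ = 1/√(1 − 0.854²) = 1.9221
Δt' = γ(Δt − vΔx/c²) = 1.9221 × (0.808 μs − 0.854×9630 m / (2.998×10^8 m/s))
= 1.9221 × (-26.624 μs) = -51.2 μs

Δt' ≈ -51.2 μs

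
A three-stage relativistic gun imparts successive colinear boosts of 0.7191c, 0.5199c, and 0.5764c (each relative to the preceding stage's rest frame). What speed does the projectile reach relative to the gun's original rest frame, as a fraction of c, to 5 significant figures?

u ≈ 0.97264c

Compose boost 2: (0.5199 + 0.7191)/(1 + 0.5199×0.7191) = 1.2390/1.373860 = 0.9018386
Compose boost 3: (0.5764 + 0.9018386)/(1 + 0.5764×0.9018386) = 1.478239/1.519820 = 0.97264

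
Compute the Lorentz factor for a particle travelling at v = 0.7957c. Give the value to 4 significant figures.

γ ≈ 1.651

γ = 1/√(1 − β²) = 1/√(1 − 0.7957²) = 1/√(0.366862) = 1.651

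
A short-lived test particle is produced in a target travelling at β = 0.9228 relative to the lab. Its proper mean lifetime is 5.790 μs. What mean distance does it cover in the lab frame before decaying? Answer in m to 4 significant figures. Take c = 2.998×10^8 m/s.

d ≈ 4158 m

γ = 1/√(1 − 0.9228²) = 2.59552
Dilated lifetime: Δt = γτ₀ = 2.59552 × 5.790 μs = 15.0281 μs
d = vΔt = 0.9228c × 15.0281 μs = 2.76655×10^8 m/s × 1.50281×10^-5 s = 4158 m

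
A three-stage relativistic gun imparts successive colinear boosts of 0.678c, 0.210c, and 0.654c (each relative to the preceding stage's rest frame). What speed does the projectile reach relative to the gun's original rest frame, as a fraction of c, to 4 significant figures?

u ≈ 0.9489c

Compose boost 2: (0.210 + 0.678)/(1 + 0.210×0.678) = 0.8880/1.14238 = 0.777325
Compose boost 3: (0.654 + 0.777325)/(1 + 0.654×0.777325) = 1.43132/1.50837 = 0.9489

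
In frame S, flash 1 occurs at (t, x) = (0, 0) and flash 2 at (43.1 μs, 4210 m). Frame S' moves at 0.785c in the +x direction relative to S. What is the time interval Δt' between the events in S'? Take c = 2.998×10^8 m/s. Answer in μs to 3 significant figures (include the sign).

Δt' ≈ 51.8 μs

γ = 1/√(1 − 0.785²) = 1.6142
Δt' = γ(Δt − vΔx/c²) = 1.6142 × (43.1 μs − 0.785×4210 m / (2.998×10^8 m/s))
= 1.6142 × (32.076 μs) = 51.8 μs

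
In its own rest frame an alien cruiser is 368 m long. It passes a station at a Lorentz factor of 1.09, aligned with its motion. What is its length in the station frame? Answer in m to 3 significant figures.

γ = 1.09 (given)
Length contraction: L = L₀/γ = 368/1.09 = 338 m

L ≈ 338 m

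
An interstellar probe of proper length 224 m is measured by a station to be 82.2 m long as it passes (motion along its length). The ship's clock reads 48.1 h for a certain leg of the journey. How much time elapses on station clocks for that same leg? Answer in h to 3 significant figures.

Length contraction ⇒ γ = L₀/L = 224/82.2 = 2.7251
Time dilation: Δt = γτ₀ = 2.7251 × 48.1 h = 131 h

Δt ≈ 131 h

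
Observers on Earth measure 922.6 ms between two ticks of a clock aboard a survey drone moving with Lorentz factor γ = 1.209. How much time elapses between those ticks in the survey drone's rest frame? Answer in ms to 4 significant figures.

γ = 1.209 (given)
Proper time: τ₀ = Δt/γ = 922.6/1.209 = 763.1 ms

τ₀ ≈ 763.1 ms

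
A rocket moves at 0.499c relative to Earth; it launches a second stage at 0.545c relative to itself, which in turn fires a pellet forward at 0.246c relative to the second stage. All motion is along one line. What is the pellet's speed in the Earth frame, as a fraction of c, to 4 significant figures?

u ≈ 0.8876c

Compose boost 2: (0.545 + 0.499)/(1 + 0.545×0.499) = 1.044/1.27195 = 0.820784
Compose boost 3: (0.246 + 0.820784)/(1 + 0.246×0.820784) = 1.06678/1.20191 = 0.8876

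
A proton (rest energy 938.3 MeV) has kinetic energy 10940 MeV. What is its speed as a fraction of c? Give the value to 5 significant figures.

β ≈ 0.99688

γ = 1 + K/(m₀c²) = 1 + 10940/938.3 = 12.65938
β = √(1 − 1/γ²) = 0.99688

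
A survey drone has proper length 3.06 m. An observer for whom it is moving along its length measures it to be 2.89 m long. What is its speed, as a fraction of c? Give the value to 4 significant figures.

γ = L₀/L = 3.06/2.89 = 1.05882
β = √(1 − 1/γ²) = 0.3287

β ≈ 0.3287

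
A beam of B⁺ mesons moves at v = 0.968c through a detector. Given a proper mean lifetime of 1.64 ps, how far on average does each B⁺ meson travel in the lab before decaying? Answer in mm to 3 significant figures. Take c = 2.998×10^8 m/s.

d ≈ 1.90 mm

γ = 1/√(1 − 0.968²) = 3.9849
Dilated lifetime: Δt = γτ₀ = 3.9849 × 1.64 ps = 6.5352 ps
d = vΔt = 0.968c × 6.5352 ps = 2.9021×10^8 m/s × 6.5352×10^-12 s = 1.90 mm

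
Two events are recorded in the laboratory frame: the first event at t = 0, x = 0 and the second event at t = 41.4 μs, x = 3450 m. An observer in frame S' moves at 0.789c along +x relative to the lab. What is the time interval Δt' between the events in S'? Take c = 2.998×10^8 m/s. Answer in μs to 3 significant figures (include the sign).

γ = 1/√(1 − 0.789²) = 1.6276
Δt' = γ(Δt − vΔx/c²) = 1.6276 × (41.4 μs − 0.789×3450 m / (2.998×10^8 m/s))
= 1.6276 × (32.320 μs) = 52.6 μs

Δt' ≈ 52.6 μs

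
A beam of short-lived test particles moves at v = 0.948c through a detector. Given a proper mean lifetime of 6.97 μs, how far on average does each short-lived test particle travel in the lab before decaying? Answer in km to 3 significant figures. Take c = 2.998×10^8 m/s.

γ = 1/√(1 − 0.948²) = 3.1420
Dilated lifetime: Δt = γτ₀ = 3.1420 × 6.97 μs = 21.900 μs
d = vΔt = 0.948c × 21.900 μs = 2.8421×10^8 m/s × 2.1900×10^-5 s = 6.22 km

d ≈ 6.22 km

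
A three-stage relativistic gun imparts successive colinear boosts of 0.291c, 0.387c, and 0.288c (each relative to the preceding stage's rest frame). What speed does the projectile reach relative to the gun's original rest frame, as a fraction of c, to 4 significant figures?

u ≈ 0.7634c

Compose boost 2: (0.387 + 0.291)/(1 + 0.387×0.291) = 0.6780/1.11262 = 0.609374
Compose boost 3: (0.288 + 0.609374)/(1 + 0.288×0.609374) = 0.897374/1.17550 = 0.7634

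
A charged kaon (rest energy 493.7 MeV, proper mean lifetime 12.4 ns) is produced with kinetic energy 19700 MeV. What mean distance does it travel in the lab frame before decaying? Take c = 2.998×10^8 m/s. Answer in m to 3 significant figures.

γ = 1 + K/(m₀c²) = 1 + 19700/493.7 = 40.903
β = √(1 − 1/γ²) = 0.99970
Dilated lifetime: γτ₀ = 40.903 × 12.4 ns = 507.19 ns
d = βc·γτ₀ = 0.99970 × (2.998×10^8 m/s) × 5.0719×10^-7 s = 152 m

d ≈ 152 m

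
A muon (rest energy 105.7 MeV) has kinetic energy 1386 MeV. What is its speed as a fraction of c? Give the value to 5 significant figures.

γ = 1 + K/(m₀c²) = 1 + 1386/105.7 = 14.11258
β = √(1 − 1/γ²) = 0.99749

β ≈ 0.99749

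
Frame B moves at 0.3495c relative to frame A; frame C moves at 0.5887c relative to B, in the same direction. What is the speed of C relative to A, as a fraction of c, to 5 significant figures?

u ≈ 0.77810c

Compose boost 2: (0.5887 + 0.3495)/(1 + 0.5887×0.3495) = 0.93820/1.205751 = 0.77810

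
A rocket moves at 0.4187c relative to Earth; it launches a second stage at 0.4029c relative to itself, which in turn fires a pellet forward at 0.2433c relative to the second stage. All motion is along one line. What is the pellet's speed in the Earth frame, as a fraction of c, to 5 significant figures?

u ≈ 0.80809c

Compose boost 2: (0.4029 + 0.4187)/(1 + 0.4029×0.4187) = 0.82160/1.168694 = 0.7030068
Compose boost 3: (0.2433 + 0.7030068)/(1 + 0.2433×0.7030068) = 0.9463068/1.171042 = 0.80809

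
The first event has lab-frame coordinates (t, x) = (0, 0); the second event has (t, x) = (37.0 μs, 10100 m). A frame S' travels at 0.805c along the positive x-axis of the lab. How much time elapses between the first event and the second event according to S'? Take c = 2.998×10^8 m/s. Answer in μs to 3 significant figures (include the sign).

Δt' ≈ 16.7 μs

γ = 1/√(1 − 0.805²) = 1.6856
Δt' = γ(Δt − vΔx/c²) = 1.6856 × (37.0 μs − 0.805×10100 m / (2.998×10^8 m/s))
= 1.6856 × (9.8803 μs) = 16.7 μs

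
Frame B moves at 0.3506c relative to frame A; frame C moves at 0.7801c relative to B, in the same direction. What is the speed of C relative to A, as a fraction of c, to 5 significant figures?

Compose boost 2: (0.7801 + 0.3506)/(1 + 0.7801×0.3506) = 1.1307/1.273503 = 0.88787

u ≈ 0.88787c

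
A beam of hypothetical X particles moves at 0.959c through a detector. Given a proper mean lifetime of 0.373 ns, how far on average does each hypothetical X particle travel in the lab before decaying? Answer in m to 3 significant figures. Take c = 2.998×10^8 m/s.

γ = 1/√(1 − 0.959²) = 3.5285
Dilated lifetime: Δt = γτ₀ = 3.5285 × 0.373 ns = 1.3161 ns
d = vΔt = 0.959c × 1.3161 ns = 2.8751×10^8 m/s × 1.3161×10^-9 s = 0.378 m

d ≈ 0.378 m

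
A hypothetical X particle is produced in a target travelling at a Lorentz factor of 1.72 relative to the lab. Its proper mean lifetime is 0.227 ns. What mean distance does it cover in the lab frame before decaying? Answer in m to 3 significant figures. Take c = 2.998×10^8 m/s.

β = √(1 − 1/γ²) = √(1 − 1/1.72²) = 0.81362
Dilated lifetime: Δt = γτ₀ = 1.72 × 0.227 ns = 0.39044 ns
d = vΔt = 0.81362c × 0.39044 ns = 2.4392×10^8 m/s × 3.9044×10^-10 s = 0.0952 m

d ≈ 0.0952 m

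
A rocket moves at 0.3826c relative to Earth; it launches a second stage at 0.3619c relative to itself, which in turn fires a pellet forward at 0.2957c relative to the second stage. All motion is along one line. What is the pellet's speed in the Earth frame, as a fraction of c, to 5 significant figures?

u ≈ 0.79577c

Compose boost 2: (0.3619 + 0.3826)/(1 + 0.3619×0.3826) = 0.74450/1.138463 = 0.6539519
Compose boost 3: (0.2957 + 0.6539519)/(1 + 0.2957×0.6539519) = 0.9496519/1.193374 = 0.79577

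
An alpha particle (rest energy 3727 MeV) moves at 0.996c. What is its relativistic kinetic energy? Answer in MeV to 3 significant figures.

γ = 1/√(1 − 0.996²) = 11.192
K = (γ − 1)m₀c² = (11.192 − 1) × 3727 MeV = 10.192 × 3727 MeV = 38000 MeV

K ≈ 38000 MeV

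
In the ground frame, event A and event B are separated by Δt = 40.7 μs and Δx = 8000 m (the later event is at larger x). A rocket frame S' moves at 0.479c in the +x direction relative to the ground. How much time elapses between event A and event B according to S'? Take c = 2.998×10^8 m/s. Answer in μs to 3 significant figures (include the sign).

γ = 1/√(1 − 0.479²) = 1.1392
Δt' = γ(Δt − vΔx/c²) = 1.1392 × (40.7 μs − 0.479×8000 m / (2.998×10^8 m/s))
= 1.1392 × (27.918 μs) = 31.8 μs

Δt' ≈ 31.8 μs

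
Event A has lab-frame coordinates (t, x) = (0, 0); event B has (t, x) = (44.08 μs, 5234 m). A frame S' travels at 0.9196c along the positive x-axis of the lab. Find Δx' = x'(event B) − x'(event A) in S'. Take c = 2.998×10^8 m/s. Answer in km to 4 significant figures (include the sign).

Δx' ≈ -17.61 km

γ = 1/√(1 − 0.9196²) = 2.54546
Δx' = γ(Δx − vΔt) = 2.54546 × (5234 m − 0.9196×(2.998×10^8 m/s)×44.08×10^-6 s)
= 2.54546 × (-6918.68 m) = -17.61 km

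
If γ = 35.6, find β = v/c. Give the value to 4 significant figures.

β = √(1 − 1/γ²) = √(1 − 1/35.6²) = √(0.999211) = 0.9996

β ≈ 0.9996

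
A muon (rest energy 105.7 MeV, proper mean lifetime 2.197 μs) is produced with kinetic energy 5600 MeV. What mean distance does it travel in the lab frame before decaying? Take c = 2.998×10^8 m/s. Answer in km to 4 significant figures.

d ≈ 35.55 km

γ = 1 + K/(m₀c²) = 1 + 5600/105.7 = 53.9801
β = √(1 − 1/γ²) = 0.999828
Dilated lifetime: γτ₀ = 53.9801 × 2.197 μs = 118.594 μs
d = βc·γτ₀ = 0.999828 × (2.998×10^8 m/s) × 0.000118594 s = 35.55 km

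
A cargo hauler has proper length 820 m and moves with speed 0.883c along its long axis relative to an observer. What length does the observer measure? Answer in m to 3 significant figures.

L ≈ 385 m

γ = 1/√(1 − 0.883²) = 2.1305
Length contraction: L = L₀/γ = 820/2.1305 = 385 m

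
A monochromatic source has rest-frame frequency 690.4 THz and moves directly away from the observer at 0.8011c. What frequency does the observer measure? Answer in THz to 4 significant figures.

f_obs ≈ 229.4 THz

Relativistic Doppler: f_obs = f_src √((1−β)/(1+β))
= 690.4 × √(0.198900/1.80110) = 690.4 × 0.332314 = 229.4 THz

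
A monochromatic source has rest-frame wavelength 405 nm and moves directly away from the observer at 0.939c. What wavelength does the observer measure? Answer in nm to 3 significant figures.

Relativistic Doppler: λ_obs = λ_src √((1+β)/(1−β))
= 405 × √(1.9390/0.061000) = 405 × 5.6380 = 2280 nm

λ_obs ≈ 2280 nm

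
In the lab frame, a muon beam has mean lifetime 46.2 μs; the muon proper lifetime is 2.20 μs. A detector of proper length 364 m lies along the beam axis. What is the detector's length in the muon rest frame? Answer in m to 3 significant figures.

L ≈ 17.3 m

Time dilation ⇒ γ = Δt/τ₀ = 46.2/2.20 = 21.000
Length contraction: L = L₀/γ = 364/21.000 = 17.3 m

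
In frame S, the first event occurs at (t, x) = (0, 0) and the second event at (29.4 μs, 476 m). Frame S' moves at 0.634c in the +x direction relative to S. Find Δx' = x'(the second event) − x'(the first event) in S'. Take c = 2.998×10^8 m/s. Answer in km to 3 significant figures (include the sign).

γ = 1/√(1 − 0.634²) = 1.2931
Δx' = γ(Δx − vΔt) = 1.2931 × (476 m − 0.634×(2.998×10^8 m/s)×29.4×10^-6 s)
= 1.2931 × (-5112.2 m) = -6.61 km

Δx' ≈ -6.61 km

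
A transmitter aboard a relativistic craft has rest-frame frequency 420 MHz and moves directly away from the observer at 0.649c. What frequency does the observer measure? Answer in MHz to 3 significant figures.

f_obs ≈ 194 MHz

Relativistic Doppler: f_obs = f_src √((1−β)/(1+β))
= 420 × √(0.35100/1.6490) = 420 × 0.46136 = 194 MHz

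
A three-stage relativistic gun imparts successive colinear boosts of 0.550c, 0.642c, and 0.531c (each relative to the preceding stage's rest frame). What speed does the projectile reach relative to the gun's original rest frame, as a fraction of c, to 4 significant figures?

Compose boost 2: (0.642 + 0.550)/(1 + 0.642×0.550) = 1.192/1.35310 = 0.880940
Compose boost 3: (0.531 + 0.880940)/(1 + 0.531×0.880940) = 1.41194/1.46778 = 0.9620

u ≈ 0.9620c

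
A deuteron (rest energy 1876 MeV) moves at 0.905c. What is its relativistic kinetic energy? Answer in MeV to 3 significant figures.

K ≈ 2530 MeV

γ = 1/√(1 − 0.905²) = 2.3507
K = (γ − 1)m₀c² = (2.3507 − 1) × 1876 MeV = 1.3507 × 1876 MeV = 2530 MeV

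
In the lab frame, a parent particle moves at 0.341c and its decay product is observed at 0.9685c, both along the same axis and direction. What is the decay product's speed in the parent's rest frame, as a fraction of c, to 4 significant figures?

u' ≈ 0.9369c

Inverse velocity addition: u' = (u − v)/(1 − uv/c²)
= (0.9685 − 0.341)/(1 − 0.9685×0.341) = 0.6275/0.669741 = 0.9369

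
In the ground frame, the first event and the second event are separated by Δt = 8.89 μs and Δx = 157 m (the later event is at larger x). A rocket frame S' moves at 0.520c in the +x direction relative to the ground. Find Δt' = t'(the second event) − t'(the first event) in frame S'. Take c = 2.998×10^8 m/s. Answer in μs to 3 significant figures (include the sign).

γ = 1/√(1 − 0.520²) = 1.1707
Δt' = γ(Δt − vΔx/c²) = 1.1707 × (8.89 μs − 0.520×157 m / (2.998×10^8 m/s))
= 1.1707 × (8.6177 μs) = 10.1 μs

Δt' ≈ 10.1 μs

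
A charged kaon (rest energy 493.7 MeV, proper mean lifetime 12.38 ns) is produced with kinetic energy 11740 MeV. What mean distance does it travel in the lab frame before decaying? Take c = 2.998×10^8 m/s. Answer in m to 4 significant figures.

γ = 1 + K/(m₀c²) = 1 + 11740/493.7 = 24.7796
β = √(1 − 1/γ²) = 0.999185
Dilated lifetime: γτ₀ = 24.7796 × 12.38 ns = 306.772 ns
d = βc·γτ₀ = 0.999185 × (2.998×10^8 m/s) × 3.06772×10^-7 s = 91.90 m

d ≈ 91.90 m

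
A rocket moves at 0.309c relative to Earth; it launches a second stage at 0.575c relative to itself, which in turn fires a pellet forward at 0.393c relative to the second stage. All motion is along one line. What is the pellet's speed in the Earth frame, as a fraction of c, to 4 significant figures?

Compose boost 2: (0.575 + 0.309)/(1 + 0.575×0.309) = 0.8840/1.17768 = 0.750632
Compose boost 3: (0.393 + 0.750632)/(1 + 0.393×0.750632) = 1.14363/1.29500 = 0.8831

u ≈ 0.8831c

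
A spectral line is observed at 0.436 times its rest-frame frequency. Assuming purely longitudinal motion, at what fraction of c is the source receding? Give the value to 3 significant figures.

f_obs/f_src = √((1−β)/(1+β)) = 0.436  ⇒  (1−β)/(1+β) = 0.19010
β = |1 − D²|/(1 + D²) = |1 − 0.19010|/(1 + 0.19010) = 0.681

β ≈ 0.681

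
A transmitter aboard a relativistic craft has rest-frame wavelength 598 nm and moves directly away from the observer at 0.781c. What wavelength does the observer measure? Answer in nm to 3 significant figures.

λ_obs ≈ 1710 nm

Relativistic Doppler: λ_obs = λ_src √((1+β)/(1−β))
= 598 × √(1.7810/0.21900) = 598 × 2.8517 = 1710 nm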